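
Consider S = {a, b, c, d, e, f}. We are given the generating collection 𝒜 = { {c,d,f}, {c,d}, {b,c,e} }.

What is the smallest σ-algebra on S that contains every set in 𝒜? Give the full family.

Take S₀ = 𝒜 ∪ {∅, S} = { {}, {c,d}, {b,c,e}, {c,d,f}, S }.
Iteration 1 (5 new):
  {a,b,e}  = {c,d,f}ᶜ
  {a,d,f}  = {b,c,e}ᶜ
  {a,b,e,f}  = {c,d}ᶜ
  {b,c,d,e}  = {c,d} ∪ {b,c,e}
  {b,c,d,e,f}  = {b,c,e} ∪ {c,d,f}
Iteration 2. New:
  {a}  = {b,c,d,e,f}ᶜ
  {a,f}  = {b,c,d,e}ᶜ
  {a,b,c,e}  = {a,b,e} ∪ {b,c,e}
  {a,c,d,f}  = {c,d} ∪ {a,d,f}
  {a,b,c,d,e}  = {c,d} ∪ {a,b,e}
  {a,b,c,e,f}  = {b,c,e} ∪ {a,b,e,f}
  {a,b,d,e,f}  = {a,d,f} ∪ {a,b,e}
Iteration 3: 6 new —
  {c}  = {a,b,d,e,f}ᶜ
  {d}  = {a,b,c,e,f}ᶜ
  {f}  = {a,b,c,d,e}ᶜ
  {b,e}  = {a,c,d,f}ᶜ
  {d,f}  = {a,b,c,e}ᶜ
  {a,c,d}  = {c,d} ∪ {a}
Iteration 4. New:
  {a,c}  = {a} ∪ {c}
  {a,d}  = {a} ∪ {d}
  {c,f}  = {f} ∪ {c}
  {a,c,f}  = {a,f} ∪ {c}
  {b,d,e}  = {b,e} ∪ {d}
  {b,e,f}  = {a,c,d}ᶜ
  {a,b,d,e}  = {a,b,e} ∪ {d}
  {b,c,e,f}  = {f} ∪ {b,c,e}
  {b,d,e,f}  = {b,e} ∪ {d,f}
Iteration 5: stable.

Therefore σ(𝒜) = { {}, {a}, {c}, {d}, {f}, {a,c}, {a,d}, {a,f}, {b,e}, {c,d}, {c,f}, {d,f}, {a,b,e}, {a,c,d}, {a,c,f}, {a,d,f}, {b,c,e}, {b,d,e}, {b,e,f}, {c,d,f}, {a,b,c,e}, {a,b,d,e}, {a,b,e,f}, {a,c,d,f}, {b,c,d,e}, {b,c,e,f}, {b,d,e,f}, {a,b,c,d,e}, {a,b,c,e,f}, {a,b,d,e,f}, {b,c,d,e,f}, S } (|σ(𝒜)| = 32).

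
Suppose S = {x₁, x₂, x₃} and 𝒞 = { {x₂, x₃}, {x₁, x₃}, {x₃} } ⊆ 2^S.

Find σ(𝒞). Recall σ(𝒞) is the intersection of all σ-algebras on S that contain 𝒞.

σ(𝒞) (8 sets): { ∅, {x₁}, {x₂}, {x₃}, {x₁, x₂}, {x₁, x₃}, {x₂, x₃}, S }

Trace:
Initial family (5 sets): { ∅, {x₃}, {x₁, x₃}, {x₂, x₃}, S }.
Pass 1. New:
  {x₁}  = {x₂, x₃}ᶜ
  {x₂}  = {x₁, x₃}ᶜ
  {x₁, x₂}  = {x₃}ᶜ
Pass 2: no new sets; the family is a σ-algebra.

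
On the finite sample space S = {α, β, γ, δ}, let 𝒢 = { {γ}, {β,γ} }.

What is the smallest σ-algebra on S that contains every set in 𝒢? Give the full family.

|σ(𝒢)| = 8.  σ(𝒢) = { {}, {β}, {γ}, {α,δ}, {β,γ}, {α,β,δ}, {α,γ,δ}, S }

Derivation:
Initial family (4 sets): { {}, {γ}, {β,γ}, S }.
Step 1: 2 new —
  {α,δ}  = complement {β,γ}
  {α,β,δ}  = complement {γ}
Step 2: +1 →
  {α,γ,δ}  = {γ} ∪ {α,δ}
Step 3 adds 1:
  {β}  = complement {α,γ,δ}
Step 4: closed — nothing new.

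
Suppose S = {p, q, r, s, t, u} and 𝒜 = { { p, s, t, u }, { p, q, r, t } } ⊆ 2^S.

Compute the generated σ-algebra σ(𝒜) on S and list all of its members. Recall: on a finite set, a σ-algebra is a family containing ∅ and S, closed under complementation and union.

Begin from { {  }, { p, q, r, t }, { p, s, t, u }, S } (that is, 𝒜 plus ∅ and S).
Round 1: +2 →
  { q, r }  = ᶜ of { p, s, t, u }
  { s, u }  = ᶜ of { p, q, r, t }
  (now 6)
Round 2: +1 →
  { q, r, s, u }  = { q, r } ∪ { s, u }
  (now 7)
Round 3: +1 →
  { p, t }  = ᶜ of { q, r, s, u }
  (now 8)
Round 4: stable.

Therefore σ(𝒜) = { {  }, { p, t }, { q, r }, { s, u }, { p, q, r, t }, { p, s, t, u }, { q, r, s, u }, S } (|σ(𝒜)| = 8).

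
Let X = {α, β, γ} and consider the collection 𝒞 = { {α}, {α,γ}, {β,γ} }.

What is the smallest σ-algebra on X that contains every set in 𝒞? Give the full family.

Initial family (5 sets): { {}, {α}, {α,γ}, {β,γ}, X }.
Round 1: +1 →
  {β}  = {α,γ}ᶜ
  — 6 sets.
Round 2: 1 new —
  {α,β}  = {β} ∪ {α}
  — 7 sets.
Round 3: 1 new —
  {γ}  = {α,β}ᶜ
  — 8 sets.
Round 4: no new sets; the family is a σ-algebra.

σ(𝒞) = { {}, {α}, {β}, {γ}, {α,β}, {α,γ}, {β,γ}, X }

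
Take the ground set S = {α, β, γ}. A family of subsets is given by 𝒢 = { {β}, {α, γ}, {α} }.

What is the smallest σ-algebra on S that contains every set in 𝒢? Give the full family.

Begin from { {}, {α}, {β}, {α, γ}, S } (that is, 𝒢 plus ∅ and S).
Pass 1: +2 →
  {α, β}  = {β} ∪ {α}
  {β, γ}  = S∖{α}
  (now 7)
Pass 2: 1 new —
  {γ}  = S∖{α, β}
  (now 8)
After Pass 3 the family is unchanged; done.

|σ(𝒢)| = 8.  σ(𝒢) = { {}, {α}, {β}, {γ}, {α, β}, {α, γ}, {β, γ}, S }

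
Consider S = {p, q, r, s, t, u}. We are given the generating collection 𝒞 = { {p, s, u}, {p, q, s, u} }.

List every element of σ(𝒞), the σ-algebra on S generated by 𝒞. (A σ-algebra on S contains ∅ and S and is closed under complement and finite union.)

Begin from { {}, {p, s, u}, {p, q, s, u}, S } (that is, 𝒞 plus ∅ and S).
Pass 1 (2 new):
  {r, t}  = {p, q, s, u}ᶜ
  {q, r, t}  = {p, s, u}ᶜ
  — 6 sets.
Pass 2. New:
  {p, r, s, t, u}  = {r, t} ∪ {p, s, u}
  — 7 sets.
Pass 3 adds 1:
  {q}  = {p, r, s, t, u}ᶜ
  — 8 sets.
Pass 4: closed — nothing new.

|σ(𝒞)| = 8.  σ(𝒞) = { {}, {q}, {r, t}, {p, s, u}, {q, r, t}, {p, q, s, u}, {p, r, s, t, u}, S }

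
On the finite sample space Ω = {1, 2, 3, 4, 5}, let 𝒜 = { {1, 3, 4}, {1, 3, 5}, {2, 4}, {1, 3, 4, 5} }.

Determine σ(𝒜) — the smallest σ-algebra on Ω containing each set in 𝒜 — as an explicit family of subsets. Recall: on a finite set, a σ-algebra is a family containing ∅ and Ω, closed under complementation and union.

σ(𝒜) = { {}, {2}, {4}, {5}, {1, 3}, {2, 4}, {2, 5}, {4, 5}, {1, 2, 3}, {1, 3, 4}, {1, 3, 5}, {2, 4, 5}, {1, 2, 3, 4}, {1, 2, 3, 5}, {1, 3, 4, 5}, Ω }

Check:
Take S₀ = 𝒜 ∪ {∅, Ω} = { {}, {2, 4}, {1, 3, 4}, {1, 3, 5}, {1, 3, 4, 5}, Ω }.
Step 1 (3 new):
  {2}  = complement {1, 3, 4, 5}
  {2, 5}  = complement {1, 3, 4}
  {1, 2, 3, 4}  = {1, 3, 4} ∪ {2, 4}
  — 9 sets.
Step 2 (3 new):
  {5}  = complement {1, 2, 3, 4}
  {2, 4, 5}  = {2, 5} ∪ {2, 4}
  {1, 2, 3, 5}  = {2, 5} ∪ {1, 3, 5}
  — 12 sets.
Step 3. New:
  {4}  = complement {1, 2, 3, 5}
  {1, 3}  = complement {2, 4, 5}
  — 14 sets.
Step 4 adds 2:
  {4, 5}  = {4} ∪ {5}
  {1, 2, 3}  = {1, 3} ∪ {2}
  — 16 sets.
Step 5 adds nothing — fixpoint reached.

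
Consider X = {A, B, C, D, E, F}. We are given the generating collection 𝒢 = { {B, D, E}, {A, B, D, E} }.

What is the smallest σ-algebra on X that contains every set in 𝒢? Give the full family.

Take S₀ = 𝒢 ∪ {∅, X} = { {}, {B, D, E}, {A, B, D, E}, X }.
Iteration 1: +2 →
  {C, F}  = X∖{A, B, D, E}
  {A, C, F}  = X∖{B, D, E}
  (now 6)
Iteration 2 adds 1:
  {B, C, D, E, F}  = {C, F} ∪ {B, D, E}
  (now 7)
Iteration 3 adds 1:
  {A}  = X∖{B, C, D, E, F}
  (now 8)
Iteration 4: already closed under ᶜ and ∪.

Hence σ(𝒢) has 8 members: { {}, {A}, {C, F}, {A, C, F}, {B, D, E}, {A, B, D, E}, {B, C, D, E, F}, X }.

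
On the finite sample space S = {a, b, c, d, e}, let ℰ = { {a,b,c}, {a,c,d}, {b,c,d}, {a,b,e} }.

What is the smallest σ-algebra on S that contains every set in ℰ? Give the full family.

|σ(ℰ)| = 32.  σ(ℰ) = { {}, {a}, {b}, {c}, {d}, {e}, {a,b}, {a,c}, {a,d}, {a,e}, {b,c}, {b,d}, {b,e}, {c,d}, {c,e}, {d,e}, {a,b,c}, {a,b,d}, {a,b,e}, {a,c,d}, {a,c,e}, {a,d,e}, {b,c,d}, {b,c,e}, {b,d,e}, {c,d,e}, {a,b,c,d}, {a,b,c,e}, {a,b,d,e}, {a,c,d,e}, {b,c,d,e}, S }

Trace:
Take S₀ = ℰ ∪ {∅, S} = { {}, {a,b,c}, {a,b,e}, {a,c,d}, {b,c,d}, S }.
Round 1 (6 new):
  {a,e}  = S∖{b,c,d}
  {b,e}  = S∖{a,c,d}
  {c,d}  = S∖{a,b,e}
  {d,e}  = S∖{a,b,c}
  {a,b,c,d}  = {a,c,d} ∪ {a,b,c}
  {a,b,c,e}  = {a,b,e} ∪ {a,b,c}
  — 12 sets.
Round 2 adds 8:
  {d}  = S∖{a,b,c,e}
  {e}  = S∖{a,b,c,d}
  {a,d,e}  = {d,e} ∪ {a,e}
  {b,d,e}  = {b,e} ∪ {d,e}
  {c,d,e}  = {c,d} ∪ {d,e}
  {a,b,d,e}  = {d,e} ∪ {a,b,e}
  {a,c,d,e}  = {c,d} ∪ {a,e}
  {b,c,d,e}  = {b,e} ∪ {c,d}
  — 20 sets.
Round 3 (6 new):
  {a}  = S∖{b,c,d,e}
  {b}  = S∖{a,c,d,e}
  {c}  = S∖{a,b,d,e}
  {a,b}  = S∖{c,d,e}
  {a,c}  = S∖{b,d,e}
  {b,c}  = S∖{a,d,e}
  — 26 sets.
Round 4: 6 new —
  {a,d}  = {d} ∪ {a}
  {b,d}  = {b} ∪ {d}
  {c,e}  = {e} ∪ {c}
  {a,b,d}  = {a,b} ∪ {d}
  {a,c,e}  = {e} ∪ {a,c}
  {b,c,e}  = {b,e} ∪ {c}
  — 32 sets.
Round 5: no new sets; the family is a σ-algebra.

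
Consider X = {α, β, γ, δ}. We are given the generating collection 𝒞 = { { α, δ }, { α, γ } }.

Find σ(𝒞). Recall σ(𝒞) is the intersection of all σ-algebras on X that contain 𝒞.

|σ(𝒞)| = 16.  σ(𝒞) = { {}, { α }, { β }, { γ }, { δ }, { α, β }, { α, γ }, { α, δ }, { β, γ }, { β, δ }, { γ, δ }, { α, β, γ }, { α, β, δ }, { α, γ, δ }, { β, γ, δ }, X }

Derivation:
Seed the family with 𝒞 together with ∅ and X: { {}, { α, γ }, { α, δ }, X }.
Step 1. New:
  { β, γ }  = ᶜ of { α, δ }
  { β, δ }  = ᶜ of { α, γ }
  { α, γ, δ }  = { α, γ } ∪ { α, δ }
Step 2 adds 4:
  { β }  = ᶜ of { α, γ, δ }
  { α, β, γ }  = { β, γ } ∪ { α, γ }
  { α, β, δ }  = { α, δ } ∪ { β, δ }
  { β, γ, δ }  = { β, γ } ∪ { β, δ }
Step 3: +3 →
  { α }  = ᶜ of { β, γ, δ }
  { γ }  = ᶜ of { α, β, δ }
  { δ }  = ᶜ of { α, β, γ }
Step 4: 2 new —
  { α, β }  = { β } ∪ { α }
  { γ, δ }  = { γ } ∪ { δ }
Step 5: stable.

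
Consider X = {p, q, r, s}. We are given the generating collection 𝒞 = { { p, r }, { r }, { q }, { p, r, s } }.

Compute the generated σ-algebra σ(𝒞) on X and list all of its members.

|σ(𝒞)| = 16.  σ(𝒞) = { {  }, { p }, { q }, { r }, { s }, { p, q }, { p, r }, { p, s }, { q, r }, { q, s }, { r, s }, { p, q, r }, { p, q, s }, { p, r, s }, { q, r, s }, X }

Derivation:
Start: 𝒞 ∪ {∅, X} = { {  }, { q }, { r }, { p, r }, { p, r, s }, X }.
Iteration 1: 4 new —
  { q, r }  = { r } ∪ { q }
  { q, s }  = complement { p, r }
  { p, q, r }  = { p, r } ∪ { q }
  { p, q, s }  = complement { r }
  |family| = 10
Iteration 2: 3 new —
  { s }  = complement { p, q, r }
  { p, s }  = complement { q, r }
  { q, r, s }  = { r } ∪ { q, s }
  |family| = 13
Iteration 3 adds 2:
  { p }  = complement { q, r, s }
  { r, s }  = { r } ∪ { s }
  |family| = 15
Iteration 4: 1 new —
  { p, q }  = complement { r, s }
  |family| = 16
After Iteration 5 the family is unchanged; done.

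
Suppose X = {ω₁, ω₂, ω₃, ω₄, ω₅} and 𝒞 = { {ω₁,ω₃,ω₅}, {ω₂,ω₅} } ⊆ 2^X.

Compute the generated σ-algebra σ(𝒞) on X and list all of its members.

σ(𝒞) (16 sets): { {}, {ω₂}, {ω₄}, {ω₅}, {ω₁,ω₃}, {ω₂,ω₄}, {ω₂,ω₅}, {ω₄,ω₅}, {ω₁,ω₂,ω₃}, {ω₁,ω₃,ω₄}, {ω₁,ω₃,ω₅}, {ω₂,ω₄,ω₅}, {ω₁,ω₂,ω₃,ω₄}, {ω₁,ω₂,ω₃,ω₅}, {ω₁,ω₃,ω₄,ω₅}, X }

Trace:
Take S₀ = 𝒞 ∪ {∅, X} = { {}, {ω₂,ω₅}, {ω₁,ω₃,ω₅}, X }.
Step 1: 3 new —
  {ω₂,ω₄}  = complement {ω₁,ω₃,ω₅}
  {ω₁,ω₃,ω₄}  = complement {ω₂,ω₅}
  {ω₁,ω₂,ω₃,ω₅}  = {ω₁,ω₃,ω₅} ∪ {ω₂,ω₅}
  [7 total]
Step 2: 4 new —
  {ω₄}  = complement {ω₁,ω₂,ω₃,ω₅}
  {ω₂,ω₄,ω₅}  = {ω₂,ω₅} ∪ {ω₂,ω₄}
  {ω₁,ω₂,ω₃,ω₄}  = {ω₁,ω₃,ω₄} ∪ {ω₂,ω₄}
  {ω₁,ω₃,ω₄,ω₅}  = {ω₁,ω₃,ω₄} ∪ {ω₁,ω₃,ω₅}
  [11 total]
Step 3. New:
  {ω₂}  = complement {ω₁,ω₃,ω₄,ω₅}
  {ω₅}  = complement {ω₁,ω₂,ω₃,ω₄}
  {ω₁,ω₃}  = complement {ω₂,ω₄,ω₅}
  [14 total]
Step 4 (2 new):
  {ω₄,ω₅}  = {ω₄} ∪ {ω₅}
  {ω₁,ω₂,ω₃}  = {ω₁,ω₃} ∪ {ω₂}
  [16 total]
Step 5: stable.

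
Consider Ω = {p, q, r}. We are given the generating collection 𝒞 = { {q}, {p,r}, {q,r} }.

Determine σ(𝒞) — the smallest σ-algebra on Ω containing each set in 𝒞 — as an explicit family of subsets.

σ(𝒞) (8 sets): { ∅, {p}, {q}, {r}, {p,q}, {p,r}, {q,r}, Ω }

Trace:
Initial family (5 sets): { ∅, {q}, {p,r}, {q,r}, Ω }.
Round 1: +1 →
  {p}  = Ω∖{q,r}
  (now 6)
Round 2: +1 →
  {p,q}  = {q} ∪ {p}
  (now 7)
Round 3. New:
  {r}  = Ω∖{p,q}
  (now 8)
Round 4: stable.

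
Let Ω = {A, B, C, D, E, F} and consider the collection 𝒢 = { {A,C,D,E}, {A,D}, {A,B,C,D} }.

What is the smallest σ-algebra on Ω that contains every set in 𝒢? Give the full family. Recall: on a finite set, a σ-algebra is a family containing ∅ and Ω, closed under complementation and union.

Start: 𝒢 ∪ {∅, Ω} = { {}, {A,D}, {A,B,C,D}, {A,C,D,E}, Ω }.
Pass 1 adds 4:
  {B,F}  = complement {A,C,D,E}
  {E,F}  = complement {A,B,C,D}
  {B,C,E,F}  = complement {A,D}
  {A,B,C,D,E}  = {A,C,D,E} ∪ {A,B,C,D}
  |family| = 9
Pass 2: +6 →
  {F}  = complement {A,B,C,D,E}
  {B,E,F}  = {E,F} ∪ {B,F}
  {A,B,D,F}  = {B,F} ∪ {A,D}
  {A,D,E,F}  = {E,F} ∪ {A,D}
  {A,B,C,D,F}  = {B,F} ∪ {A,B,C,D}
  {A,C,D,E,F}  = {E,F} ∪ {A,C,D,E}
  |family| = 15
Pass 3: 7 new —
  {B}  = complement {A,C,D,E,F}
  {E}  = complement {A,B,C,D,F}
  {B,C}  = complement {A,D,E,F}
  {C,E}  = complement {A,B,D,F}
  {A,C,D}  = complement {B,E,F}
  {A,D,F}  = {A,D} ∪ {F}
  {A,B,D,E,F}  = {A,D} ∪ {B,E,F}
  |family| = 22
Pass 4: 8 new —
  {C}  = complement {A,B,D,E,F}
  {B,E}  = {B} ∪ {E}
  {A,B,D}  = {B} ∪ {A,D}
  {A,D,E}  = {A,D} ∪ {E}
  {B,C,E}  = complement {A,D,F}
  {B,C,F}  = {B,F} ∪ {B,C}
  {C,E,F}  = {E,F} ∪ {C,E}
  {A,C,D,F}  = {A,D,F} ∪ {A,C,D}
  |family| = 30
Pass 5 (2 new):
  {C,F}  = {F} ∪ {C}
  {A,B,D,E}  = {A,D,E} ∪ {B,E}
  |family| = 32
Pass 6 adds nothing — fixpoint reached.

|σ(𝒢)| = 32.  σ(𝒢) = { {}, {B}, {C}, {E}, {F}, {A,D}, {B,C}, {B,E}, {B,F}, {C,E}, {C,F}, {E,F}, {A,B,D}, {A,C,D}, {A,D,E}, {A,D,F}, {B,C,E}, {B,C,F}, {B,E,F}, {C,E,F}, {A,B,C,D}, {A,B,D,E}, {A,B,D,F}, {A,C,D,E}, {A,C,D,F}, {A,D,E,F}, {B,C,E,F}, {A,B,C,D,E}, {A,B,C,D,F}, {A,B,D,E,F}, {A,C,D,E,F}, Ω }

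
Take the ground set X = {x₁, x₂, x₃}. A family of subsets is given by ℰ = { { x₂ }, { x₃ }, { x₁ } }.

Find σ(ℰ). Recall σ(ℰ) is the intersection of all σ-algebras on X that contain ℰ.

Initial family (5 sets): { ∅, { x₁ }, { x₂ }, { x₃ }, X }.
Step 1. New:
  { x₁, x₂ }  = ᶜ of { x₃ }
  { x₁, x₃ }  = ᶜ of { x₂ }
  { x₂, x₃ }  = ᶜ of { x₁ }
  |family| = 8
Step 2: already closed under ᶜ and ∪.

Hence σ(ℰ) has 8 members: { ∅, { x₁ }, { x₂ }, { x₃ }, { x₁, x₂ }, { x₁, x₃ }, { x₂, x₃ }, X }.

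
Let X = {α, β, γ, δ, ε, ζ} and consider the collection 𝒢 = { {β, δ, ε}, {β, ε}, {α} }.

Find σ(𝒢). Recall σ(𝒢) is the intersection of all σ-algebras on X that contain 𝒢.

σ(𝒢) (16 sets): { {}, {α}, {δ}, {α, δ}, {β, ε}, {γ, ζ}, {α, β, ε}, {α, γ, ζ}, {β, δ, ε}, {γ, δ, ζ}, {α, β, δ, ε}, {α, γ, δ, ζ}, {β, γ, ε, ζ}, {α, β, γ, ε, ζ}, {β, γ, δ, ε, ζ}, X }

Derivation:
Initial family (5 sets): { {}, {α}, {β, ε}, {β, δ, ε}, X }.
Round 1. New:
  {α, β, ε}  = {β, ε} ∪ {α}
  {α, γ, ζ}  = complement {β, δ, ε}
  {α, β, δ, ε}  = {β, δ, ε} ∪ {α}
  {α, γ, δ, ζ}  = complement {β, ε}
  {β, γ, δ, ε, ζ}  = complement {α}
  — 10 sets.
Round 2 adds 3:
  {γ, ζ}  = complement {α, β, δ, ε}
  {γ, δ, ζ}  = complement {α, β, ε}
  {α, β, γ, ε, ζ}  = {β, ε} ∪ {α, γ, ζ}
  — 13 sets.
Round 3: 2 new —
  {δ}  = complement {α, β, γ, ε, ζ}
  {β, γ, ε, ζ}  = {β, ε} ∪ {γ, ζ}
  — 15 sets.
Round 4. New:
  {α, δ}  = complement {β, γ, ε, ζ}
  — 16 sets.
Round 5: closed — nothing new.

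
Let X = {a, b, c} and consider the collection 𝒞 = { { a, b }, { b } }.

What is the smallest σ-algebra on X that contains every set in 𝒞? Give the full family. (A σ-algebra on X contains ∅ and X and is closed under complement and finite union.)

|σ(𝒞)| = 8.  σ(𝒞) = { {  }, { a }, { b }, { c }, { a, b }, { a, c }, { b, c }, X }

Working:
Take S₀ = 𝒞 ∪ {∅, X} = { {  }, { b }, { a, b }, X }.
Step 1 (2 new):
  { c }  = ᶜ of { a, b }
  { a, c }  = ᶜ of { b }
Step 2. New:
  { b, c }  = { c } ∪ { b }
Step 3. New:
  { a }  = ᶜ of { b, c }
Step 4: stable.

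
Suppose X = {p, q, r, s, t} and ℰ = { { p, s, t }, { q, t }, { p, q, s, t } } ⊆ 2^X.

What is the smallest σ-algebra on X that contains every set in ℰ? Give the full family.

σ(ℰ) (16 sets): { ∅, { q }, { r }, { t }, { p, s }, { q, r }, { q, t }, { r, t }, { p, q, s }, { p, r, s }, { p, s, t }, { q, r, t }, { p, q, r, s }, { p, q, s, t }, { p, r, s, t }, X }

Derivation:
Take S₀ = ℰ ∪ {∅, X} = { ∅, { q, t }, { p, s, t }, { p, q, s, t }, X }.
Iteration 1. New:
  { r }  = X∖{ p, q, s, t }
  { q, r }  = X∖{ p, s, t }
  { p, r, s }  = X∖{ q, t }
  — 8 sets.
Iteration 2: +3 →
  { q, r, t }  = { r } ∪ { q, t }
  { p, q, r, s }  = { p, r, s } ∪ { q, r }
  { p, r, s, t }  = { p, s, t } ∪ { r }
  — 11 sets.
Iteration 3: +3 →
  { q }  = X∖{ p, r, s, t }
  { t }  = X∖{ p, q, r, s }
  { p, s }  = X∖{ q, r, t }
  — 14 sets.
Iteration 4. New:
  { r, t }  = { r } ∪ { t }
  { p, q, s }  = { p, s } ∪ { q }
  — 16 sets.
After Iteration 5 the family is unchanged; done.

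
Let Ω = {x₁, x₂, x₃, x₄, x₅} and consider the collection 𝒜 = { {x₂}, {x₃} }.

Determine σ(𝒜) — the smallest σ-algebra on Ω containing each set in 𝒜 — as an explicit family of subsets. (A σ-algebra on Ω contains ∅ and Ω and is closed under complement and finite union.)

σ(𝒜) (8 sets): { ∅, {x₂}, {x₃}, {x₂,x₃}, {x₁,x₄,x₅}, {x₁,x₂,x₄,x₅}, {x₁,x₃,x₄,x₅}, Ω }

Trace:
Initial family (4 sets): { ∅, {x₂}, {x₃}, Ω }.
Pass 1. New:
  {x₂,x₃}  = {x₃} ∪ {x₂}
  {x₁,x₂,x₄,x₅}  = ᶜ of {x₃}
  {x₁,x₃,x₄,x₅}  = ᶜ of {x₂}
Pass 2: 1 new —
  {x₁,x₄,x₅}  = ᶜ of {x₂,x₃}
Pass 3: closed — nothing new.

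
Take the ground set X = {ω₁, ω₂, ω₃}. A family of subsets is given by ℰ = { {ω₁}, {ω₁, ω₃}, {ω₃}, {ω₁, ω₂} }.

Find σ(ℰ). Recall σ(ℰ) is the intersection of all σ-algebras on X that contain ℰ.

Answer: σ(ℰ) = { {}, {ω₁}, {ω₂}, {ω₃}, {ω₁, ω₂}, {ω₁, ω₃}, {ω₂, ω₃}, X }

Trace:
Begin from { {}, {ω₁}, {ω₃}, {ω₁, ω₂}, {ω₁, ω₃}, X } (that is, ℰ plus ∅ and X).
Pass 1: 2 new —
  {ω₂}  = ᶜ of {ω₁, ω₃}
  {ω₂, ω₃}  = ᶜ of {ω₁}
  — 8 sets.
After Pass 2 the family is unchanged; done.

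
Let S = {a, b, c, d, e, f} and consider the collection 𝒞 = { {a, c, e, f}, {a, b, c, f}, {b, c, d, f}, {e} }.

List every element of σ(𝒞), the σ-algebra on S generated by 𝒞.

Initial family (6 sets): { ∅, {e}, {a, b, c, f}, {a, c, e, f}, {b, c, d, f}, S }.
Step 1: 6 new —
  {a, e}  = ᶜ of {b, c, d, f}
  {b, d}  = ᶜ of {a, c, e, f}
  {d, e}  = ᶜ of {a, b, c, f}
  {a, b, c, d, f}  = ᶜ of {e}
  {a, b, c, e, f}  = {a, c, e, f} ∪ {a, b, c, f}
  {b, c, d, e, f}  = {b, c, d, f} ∪ {e}
  — 12 sets.
Step 2: +6 →
  {a}  = ᶜ of {b, c, d, e, f}
  {d}  = ᶜ of {a, b, c, e, f}
  {a, d, e}  = {d, e} ∪ {a, e}
  {b, d, e}  = {e} ∪ {b, d}
  {a, b, d, e}  = {a, e} ∪ {b, d}
  {a, c, d, e, f}  = {a, c, e, f} ∪ {d, e}
  — 18 sets.
Step 3: +6 →
  {b}  = ᶜ of {a, c, d, e, f}
  {a, d}  = {a} ∪ {d}
  {c, f}  = ᶜ of {a, b, d, e}
  {a, b, d}  = {a} ∪ {b, d}
  {a, c, f}  = ᶜ of {b, d, e}
  {b, c, f}  = ᶜ of {a, d, e}
  — 24 sets.
Step 4: +8 →
  {a, b}  = {b} ∪ {a}
  {b, e}  = {b} ∪ {e}
  {a, b, e}  = {b} ∪ {a, e}
  {c, d, f}  = {c, f} ∪ {d}
  {c, e, f}  = ᶜ of {a, b, d}
  {a, c, d, f}  = {a, c, f} ∪ {a, d}
  {b, c, e, f}  = ᶜ of {a, d}
  {c, d, e, f}  = {d, e} ∪ {c, f}
  — 32 sets.
Step 5: stable.

Therefore σ(𝒞) = { ∅, {a}, {b}, {d}, {e}, {a, b}, {a, d}, {a, e}, {b, d}, {b, e}, {c, f}, {d, e}, {a, b, d}, {a, b, e}, {a, c, f}, {a, d, e}, {b, c, f}, {b, d, e}, {c, d, f}, {c, e, f}, {a, b, c, f}, {a, b, d, e}, {a, c, d, f}, {a, c, e, f}, {b, c, d, f}, {b, c, e, f}, {c, d, e, f}, {a, b, c, d, f}, {a, b, c, e, f}, {a, c, d, e, f}, {b, c, d, e, f}, S } (|σ(𝒞)| = 32).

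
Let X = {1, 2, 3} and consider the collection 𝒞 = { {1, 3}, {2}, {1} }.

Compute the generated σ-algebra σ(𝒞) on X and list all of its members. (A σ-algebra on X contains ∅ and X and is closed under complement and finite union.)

Begin from { {}, {1}, {2}, {1, 3}, X } (that is, 𝒞 plus ∅ and X).
Pass 1. New:
  {1, 2}  = {2} ∪ {1}
  {2, 3}  = ᶜ of {1}
  |family| = 7
Pass 2 adds 1:
  {3}  = ᶜ of {1, 2}
  |family| = 8
Pass 3 adds nothing — fixpoint reached.

Hence σ(𝒞) has 8 members: { {}, {1}, {2}, {3}, {1, 2}, {1, 3}, {2, 3}, X }.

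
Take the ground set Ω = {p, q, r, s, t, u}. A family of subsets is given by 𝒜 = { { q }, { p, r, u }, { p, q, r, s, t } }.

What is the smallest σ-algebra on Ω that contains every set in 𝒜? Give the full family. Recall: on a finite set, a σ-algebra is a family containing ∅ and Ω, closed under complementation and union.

σ(𝒜) (16 sets): { ∅, { q }, { u }, { p, r }, { q, u }, { s, t }, { p, q, r }, { p, r, u }, { q, s, t }, { s, t, u }, { p, q, r, u }, { p, r, s, t }, { q, s, t, u }, { p, q, r, s, t }, { p, r, s, t, u }, Ω }

Working:
Initial family (5 sets): { ∅, { q }, { p, r, u }, { p, q, r, s, t }, Ω }.
Step 1 adds 4:
  { u }  = Ω∖{ p, q, r, s, t }
  { q, s, t }  = Ω∖{ p, r, u }
  { p, q, r, u }  = { p, r, u } ∪ { q }
  { p, r, s, t, u }  = Ω∖{ q }
  — 9 sets.
Step 2 (3 new):
  { q, u }  = { q } ∪ { u }
  { s, t }  = Ω∖{ p, q, r, u }
  { q, s, t, u }  = { u } ∪ { q, s, t }
  — 12 sets.
Step 3: 3 new —
  { p, r }  = Ω∖{ q, s, t, u }
  { s, t, u }  = { s, t } ∪ { u }
  { p, r, s, t }  = Ω∖{ q, u }
  — 15 sets.
Step 4 (1 new):
  { p, q, r }  = Ω∖{ s, t, u }
  — 16 sets.
Step 5 adds nothing — fixpoint reached.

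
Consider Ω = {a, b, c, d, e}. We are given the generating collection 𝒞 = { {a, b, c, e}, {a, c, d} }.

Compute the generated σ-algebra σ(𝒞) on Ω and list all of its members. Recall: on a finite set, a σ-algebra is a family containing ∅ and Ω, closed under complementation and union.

|σ(𝒞)| = 8.  σ(𝒞) = { {}, {d}, {a, c}, {b, e}, {a, c, d}, {b, d, e}, {a, b, c, e}, Ω }

Working:
Seed the family with 𝒞 together with ∅ and Ω: { {}, {a, c, d}, {a, b, c, e}, Ω }.
Pass 1 adds 2:
  {d}  = ᶜ of {a, b, c, e}
  {b, e}  = ᶜ of {a, c, d}
  (now 6)
Pass 2: +1 →
  {b, d, e}  = {b, e} ∪ {d}
  (now 7)
Pass 3 (1 new):
  {a, c}  = ᶜ of {b, d, e}
  (now 8)
Pass 4: stable.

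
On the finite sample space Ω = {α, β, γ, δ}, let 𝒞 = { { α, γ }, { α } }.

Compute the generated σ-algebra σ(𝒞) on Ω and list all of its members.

Answer: σ(𝒞) = { {  }, { α }, { γ }, { α, γ }, { β, δ }, { α, β, δ }, { β, γ, δ }, Ω }

Derivation:
Take S₀ = 𝒞 ∪ {∅, Ω} = { {  }, { α }, { α, γ }, Ω }.
Step 1: +2 →
  { β, δ }  = complement { α, γ }
  { β, γ, δ }  = complement { α }
  — 6 sets.
Step 2 adds 1:
  { α, β, δ }  = { β, δ } ∪ { α }
  — 7 sets.
Step 3 adds 1:
  { γ }  = complement { α, β, δ }
  — 8 sets.
Step 4: already closed under ᶜ and ∪.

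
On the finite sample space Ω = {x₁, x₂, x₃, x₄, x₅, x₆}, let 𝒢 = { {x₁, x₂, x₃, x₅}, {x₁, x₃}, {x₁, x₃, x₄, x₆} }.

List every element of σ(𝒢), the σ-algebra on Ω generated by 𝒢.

σ(𝒢) (8 sets): { {}, {x₁, x₃}, {x₂, x₅}, {x₄, x₆}, {x₁, x₂, x₃, x₅}, {x₁, x₃, x₄, x₆}, {x₂, x₄, x₅, x₆}, Ω }

Working:
Take S₀ = 𝒢 ∪ {∅, Ω} = { {}, {x₁, x₃}, {x₁, x₂, x₃, x₅}, {x₁, x₃, x₄, x₆}, Ω }.
Pass 1: 3 new —
  {x₂, x₅}  = ᶜ of {x₁, x₃, x₄, x₆}
  {x₄, x₆}  = ᶜ of {x₁, x₂, x₃, x₅}
  {x₂, x₄, x₅, x₆}  = ᶜ of {x₁, x₃}
  (now 8)
Pass 2: closed — nothing new.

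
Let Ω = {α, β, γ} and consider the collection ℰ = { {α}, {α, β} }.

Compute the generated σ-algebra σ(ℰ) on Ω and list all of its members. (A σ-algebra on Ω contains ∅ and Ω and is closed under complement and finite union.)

σ(ℰ) = { {}, {α}, {β}, {γ}, {α, β}, {α, γ}, {β, γ}, Ω }

Working:
Start: ℰ ∪ {∅, Ω} = { {}, {α}, {α, β}, Ω }.
Step 1 adds 2:
  {γ}  = complement {α, β}
  {β, γ}  = complement {α}
  |family| = 6
Step 2 (1 new):
  {α, γ}  = {γ} ∪ {α}
  |family| = 7
Step 3 (1 new):
  {β}  = complement {α, γ}
  |family| = 8
Step 4: no new sets; the family is a σ-algebra.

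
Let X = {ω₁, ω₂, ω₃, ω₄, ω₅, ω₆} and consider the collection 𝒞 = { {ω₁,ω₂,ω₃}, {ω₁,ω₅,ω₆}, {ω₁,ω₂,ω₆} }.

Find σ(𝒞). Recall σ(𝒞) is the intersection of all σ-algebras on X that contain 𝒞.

Take S₀ = 𝒞 ∪ {∅, X} = { {}, {ω₁,ω₂,ω₃}, {ω₁,ω₂,ω₆}, {ω₁,ω₅,ω₆}, X }.
Round 1. New:
  {ω₂,ω₃,ω₄}  = ᶜ of {ω₁,ω₅,ω₆}
  {ω₃,ω₄,ω₅}  = ᶜ of {ω₁,ω₂,ω₆}
  {ω₄,ω₅,ω₆}  = ᶜ of {ω₁,ω₂,ω₃}
  {ω₁,ω₂,ω₃,ω₆}  = {ω₁,ω₂,ω₃} ∪ {ω₁,ω₂,ω₆}
  {ω₁,ω₂,ω₅,ω₆}  = {ω₁,ω₅,ω₆} ∪ {ω₁,ω₂,ω₆}
  {ω₁,ω₂,ω₃,ω₅,ω₆}  = {ω₁,ω₂,ω₃} ∪ {ω₁,ω₅,ω₆}
Round 2 adds 12:
  {ω₄}  = ᶜ of {ω₁,ω₂,ω₃,ω₅,ω₆}
  {ω₃,ω₄}  = ᶜ of {ω₁,ω₂,ω₅,ω₆}
  {ω₄,ω₅}  = ᶜ of {ω₁,ω₂,ω₃,ω₆}
  {ω₁,ω₂,ω₃,ω₄}  = {ω₁,ω₂,ω₃} ∪ {ω₂,ω₃,ω₄}
  {ω₁,ω₄,ω₅,ω₆}  = {ω₁,ω₅,ω₆} ∪ {ω₄,ω₅,ω₆}
  {ω₂,ω₃,ω₄,ω₅}  = {ω₃,ω₄,ω₅} ∪ {ω₂,ω₃,ω₄}
  {ω₃,ω₄,ω₅,ω₆}  = {ω₃,ω₄,ω₅} ∪ {ω₄,ω₅,ω₆}
  {ω₁,ω₂,ω₃,ω₄,ω₅}  = {ω₃,ω₄,ω₅} ∪ {ω₁,ω₂,ω₃}
  {ω₁,ω₂,ω₃,ω₄,ω₆}  = {ω₂,ω₃,ω₄} ∪ {ω₁,ω₂,ω₃,ω₆}
  {ω₁,ω₂,ω₄,ω₅,ω₆}  = {ω₁,ω₂,ω₆} ∪ {ω₄,ω₅,ω₆}
  {ω₁,ω₃,ω₄,ω₅,ω₆}  = {ω₃,ω₄,ω₅} ∪ {ω₁,ω₅,ω₆}
  {ω₂,ω₃,ω₄,ω₅,ω₆}  = {ω₂,ω₃,ω₄} ∪ {ω₄,ω₅,ω₆}
Round 3: +10 →
  {ω₁}  = ᶜ of {ω₂,ω₃,ω₄,ω₅,ω₆}
  {ω₂}  = ᶜ of {ω₁,ω₃,ω₄,ω₅,ω₆}
  {ω₃}  = ᶜ of {ω₁,ω₂,ω₄,ω₅,ω₆}
  {ω₅}  = ᶜ of {ω₁,ω₂,ω₃,ω₄,ω₆}
  {ω₆}  = ᶜ of {ω₁,ω₂,ω₃,ω₄,ω₅}
  {ω₁,ω₂}  = ᶜ of {ω₃,ω₄,ω₅,ω₆}
  {ω₁,ω₆}  = ᶜ of {ω₂,ω₃,ω₄,ω₅}
  {ω₂,ω₃}  = ᶜ of {ω₁,ω₄,ω₅,ω₆}
  {ω₅,ω₆}  = ᶜ of {ω₁,ω₂,ω₃,ω₄}
  {ω₁,ω₂,ω₄,ω₆}  = {ω₄} ∪ {ω₁,ω₂,ω₆}
Round 4. New:
  {ω₁,ω₃}  = {ω₁} ∪ {ω₃}
  {ω₁,ω₄}  = {ω₁} ∪ {ω₄}
  {ω₁,ω₅}  = {ω₁} ∪ {ω₅}
  {ω₂,ω₄}  = {ω₂} ∪ {ω₄}
  {ω₂,ω₅}  = {ω₂} ∪ {ω₅}
  {ω₂,ω₆}  = {ω₂} ∪ {ω₆}
  {ω₃,ω₅}  = ᶜ of {ω₁,ω₂,ω₄,ω₆}
  {ω₃,ω₆}  = {ω₆} ∪ {ω₃}
  {ω₄,ω₆}  = {ω₆} ∪ {ω₄}
  {ω₁,ω₂,ω₄}  = {ω₁,ω₂} ∪ {ω₄}
  {ω₁,ω₂,ω₅}  = {ω₁,ω₂} ∪ {ω₅}
  {ω₁,ω₃,ω₄}  = {ω₃,ω₄} ∪ {ω₁}
  {ω₁,ω₃,ω₆}  = {ω₁,ω₆} ∪ {ω₃}
  {ω₁,ω₄,ω₅}  = {ω₁} ∪ {ω₄,ω₅}
  {ω₁,ω₄,ω₆}  = {ω₁,ω₆} ∪ {ω₄}
  {ω₂,ω₃,ω₅}  = {ω₅} ∪ {ω₂,ω₃}
  {ω₂,ω₃,ω₆}  = {ω₆} ∪ {ω₂,ω₃}
  {ω₂,ω₄,ω₅}  = {ω₂} ∪ {ω₄,ω₅}
  {ω₂,ω₅,ω₆}  = {ω₅,ω₆} ∪ {ω₂}
  {ω₃,ω₄,ω₆}  = {ω₃,ω₄} ∪ {ω₆}
  {ω₃,ω₅,ω₆}  = {ω₅,ω₆} ∪ {ω₃}
  {ω₁,ω₂,ω₃,ω₅}  = {ω₁,ω₂,ω₃} ∪ {ω₅}
  {ω₁,ω₂,ω₄,ω₅}  = {ω₁,ω₂} ∪ {ω₄,ω₅}
  {ω₁,ω₃,ω₄,ω₅}  = {ω₃,ω₄,ω₅} ∪ {ω₁}
  {ω₁,ω₃,ω₄,ω₆}  = {ω₃,ω₄} ∪ {ω₁,ω₆}
  {ω₁,ω₃,ω₅,ω₆}  = {ω₃} ∪ {ω₁,ω₅,ω₆}
  {ω₂,ω₃,ω₄,ω₆}  = {ω₆} ∪ {ω₂,ω₃,ω₄}
  {ω₂,ω₃,ω₅,ω₆}  = {ω₅,ω₆} ∪ {ω₂,ω₃}
  {ω₂,ω₄,ω₅,ω₆}  = {ω₂} ∪ {ω₄,ω₅,ω₆}
Round 5. New:
  {ω₁,ω₃,ω₅}  = {ω₁,ω₃} ∪ {ω₁,ω₅}
  {ω₂,ω₄,ω₆}  = {ω₂} ∪ {ω₄,ω₆}
After Round 6 the family is unchanged; done.

Hence σ(𝒞) has 64 members: { {}, {ω₁}, {ω₂}, {ω₃}, {ω₄}, {ω₅}, {ω₆}, {ω₁,ω₂}, {ω₁,ω₃}, {ω₁,ω₄}, {ω₁,ω₅}, {ω₁,ω₆}, {ω₂,ω₃}, {ω₂,ω₄}, {ω₂,ω₅}, {ω₂,ω₆}, {ω₃,ω₄}, {ω₃,ω₅}, {ω₃,ω₆}, {ω₄,ω₅}, {ω₄,ω₆}, {ω₅,ω₆}, {ω₁,ω₂,ω₃}, {ω₁,ω₂,ω₄}, {ω₁,ω₂,ω₅}, {ω₁,ω₂,ω₆}, {ω₁,ω₃,ω₄}, {ω₁,ω₃,ω₅}, {ω₁,ω₃,ω₆}, {ω₁,ω₄,ω₅}, {ω₁,ω₄,ω₆}, {ω₁,ω₅,ω₆}, {ω₂,ω₃,ω₄}, {ω₂,ω₃,ω₅}, {ω₂,ω₃,ω₆}, {ω₂,ω₄,ω₅}, {ω₂,ω₄,ω₆}, {ω₂,ω₅,ω₆}, {ω₃,ω₄,ω₅}, {ω₃,ω₄,ω₆}, {ω₃,ω₅,ω₆}, {ω₄,ω₅,ω₆}, {ω₁,ω₂,ω₃,ω₄}, {ω₁,ω₂,ω₃,ω₅}, {ω₁,ω₂,ω₃,ω₆}, {ω₁,ω₂,ω₄,ω₅}, {ω₁,ω₂,ω₄,ω₆}, {ω₁,ω₂,ω₅,ω₆}, {ω₁,ω₃,ω₄,ω₅}, {ω₁,ω₃,ω₄,ω₆}, {ω₁,ω₃,ω₅,ω₆}, {ω₁,ω₄,ω₅,ω₆}, {ω₂,ω₃,ω₄,ω₅}, {ω₂,ω₃,ω₄,ω₆}, {ω₂,ω₃,ω₅,ω₆}, {ω₂,ω₄,ω₅,ω₆}, {ω₃,ω₄,ω₅,ω₆}, {ω₁,ω₂,ω₃,ω₄,ω₅}, {ω₁,ω₂,ω₃,ω₄,ω₆}, {ω₁,ω₂,ω₃,ω₅,ω₆}, {ω₁,ω₂,ω₄,ω₅,ω₆}, {ω₁,ω₃,ω₄,ω₅,ω₆}, {ω₂,ω₃,ω₄,ω₅,ω₆}, X }.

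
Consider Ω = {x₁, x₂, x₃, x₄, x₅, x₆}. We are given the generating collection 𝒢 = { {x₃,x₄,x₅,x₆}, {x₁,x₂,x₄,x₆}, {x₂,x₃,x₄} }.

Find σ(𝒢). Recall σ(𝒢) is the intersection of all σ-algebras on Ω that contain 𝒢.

|σ(𝒢)| = 64.  σ(𝒢) = { {}, {x₁}, {x₂}, {x₃}, {x₄}, {x₅}, {x₆}, {x₁,x₂}, {x₁,x₃}, {x₁,x₄}, {x₁,x₅}, {x₁,x₆}, {x₂,x₃}, {x₂,x₄}, {x₂,x₅}, {x₂,x₆}, {x₃,x₄}, {x₃,x₅}, {x₃,x₆}, {x₄,x₅}, {x₄,x₆}, {x₅,x₆}, {x₁,x₂,x₃}, {x₁,x₂,x₄}, {x₁,x₂,x₅}, {x₁,x₂,x₆}, {x₁,x₃,x₄}, {x₁,x₃,x₅}, {x₁,x₃,x₆}, {x₁,x₄,x₅}, {x₁,x₄,x₆}, {x₁,x₅,x₆}, {x₂,x₃,x₄}, {x₂,x₃,x₅}, {x₂,x₃,x₆}, {x₂,x₄,x₅}, {x₂,x₄,x₆}, {x₂,x₅,x₆}, {x₃,x₄,x₅}, {x₃,x₄,x₆}, {x₃,x₅,x₆}, {x₄,x₅,x₆}, {x₁,x₂,x₃,x₄}, {x₁,x₂,x₃,x₅}, {x₁,x₂,x₃,x₆}, {x₁,x₂,x₄,x₅}, {x₁,x₂,x₄,x₆}, {x₁,x₂,x₅,x₆}, {x₁,x₃,x₄,x₅}, {x₁,x₃,x₄,x₆}, {x₁,x₃,x₅,x₆}, {x₁,x₄,x₅,x₆}, {x₂,x₃,x₄,x₅}, {x₂,x₃,x₄,x₆}, {x₂,x₃,x₅,x₆}, {x₂,x₄,x₅,x₆}, {x₃,x₄,x₅,x₆}, {x₁,x₂,x₃,x₄,x₅}, {x₁,x₂,x₃,x₄,x₆}, {x₁,x₂,x₃,x₅,x₆}, {x₁,x₂,x₄,x₅,x₆}, {x₁,x₃,x₄,x₅,x₆}, {x₂,x₃,x₄,x₅,x₆}, Ω }

Trace:
Start: 𝒢 ∪ {∅, Ω} = { {}, {x₂,x₃,x₄}, {x₁,x₂,x₄,x₆}, {x₃,x₄,x₅,x₆}, Ω }.
Pass 1 adds 5:
  {x₁,x₂}  = ᶜ of {x₃,x₄,x₅,x₆}
  {x₃,x₅}  = ᶜ of {x₁,x₂,x₄,x₆}
  {x₁,x₅,x₆}  = ᶜ of {x₂,x₃,x₄}
  {x₁,x₂,x₃,x₄,x₆}  = {x₁,x₂,x₄,x₆} ∪ {x₂,x₃,x₄}
  {x₂,x₃,x₄,x₅,x₆}  = {x₂,x₃,x₄} ∪ {x₃,x₄,x₅,x₆}
  |family| = 10
Pass 2 adds 9:
  {x₁}  = ᶜ of {x₂,x₃,x₄,x₅,x₆}
  {x₅}  = ᶜ of {x₁,x₂,x₃,x₄,x₆}
  {x₁,x₂,x₃,x₄}  = {x₂,x₃,x₄} ∪ {x₁,x₂}
  {x₁,x₂,x₃,x₅}  = {x₁,x₂} ∪ {x₃,x₅}
  {x₁,x₂,x₅,x₆}  = {x₁,x₂} ∪ {x₁,x₅,x₆}
  {x₁,x₃,x₅,x₆}  = {x₁,x₅,x₆} ∪ {x₃,x₅}
  {x₂,x₃,x₄,x₅}  = {x₂,x₃,x₄} ∪ {x₃,x₅}
  {x₁,x₂,x₄,x₅,x₆}  = {x₁,x₂,x₄,x₆} ∪ {x₁,x₅,x₆}
  {x₁,x₃,x₄,x₅,x₆}  = {x₃,x₄,x₅,x₆} ∪ {x₁,x₅,x₆}
  |family| = 19
Pass 3: +12 →
  {x₂}  = ᶜ of {x₁,x₃,x₄,x₅,x₆}
  {x₃}  = ᶜ of {x₁,x₂,x₄,x₅,x₆}
  {x₁,x₅}  = {x₅} ∪ {x₁}
  {x₁,x₆}  = ᶜ of {x₂,x₃,x₄,x₅}
  {x₂,x₄}  = ᶜ of {x₁,x₃,x₅,x₆}
  {x₃,x₄}  = ᶜ of {x₁,x₂,x₅,x₆}
  {x₄,x₆}  = ᶜ of {x₁,x₂,x₃,x₅}
  {x₅,x₆}  = ᶜ of {x₁,x₂,x₃,x₄}
  {x₁,x₂,x₅}  = {x₁,x₂} ∪ {x₅}
  {x₁,x₃,x₅}  = {x₃,x₅} ∪ {x₁}
  {x₁,x₂,x₃,x₄,x₅}  = {x₃,x₅} ∪ {x₁,x₂,x₃,x₄}
  {x₁,x₂,x₃,x₅,x₆}  = {x₁,x₅,x₆} ∪ {x₁,x₂,x₃,x₅}
  |family| = 31
Pass 4 adds 25:
  {x₄}  = ᶜ of {x₁,x₂,x₃,x₅,x₆}
  {x₆}  = ᶜ of {x₁,x₂,x₃,x₄,x₅}
  {x₁,x₃}  = {x₃} ∪ {x₁}
  {x₂,x₃}  = {x₂} ∪ {x₃}
  {x₂,x₅}  = {x₂} ∪ {x₅}
  {x₁,x₂,x₃}  = {x₁,x₂} ∪ {x₃}
  {x₁,x₂,x₄}  = {x₁,x₂} ∪ {x₂,x₄}
  {x₁,x₂,x₆}  = {x₁,x₂} ∪ {x₁,x₆}
  {x₁,x₃,x₄}  = {x₃,x₄} ∪ {x₁}
  {x₁,x₃,x₆}  = {x₁,x₆} ∪ {x₃}
  {x₁,x₄,x₆}  = {x₁,x₆} ∪ {x₄,x₆}
  {x₂,x₃,x₅}  = {x₂} ∪ {x₃,x₅}
  {x₂,x₄,x₅}  = {x₅} ∪ {x₂,x₄}
  {x₂,x₄,x₆}  = ᶜ of {x₁,x₃,x₅}
  {x₂,x₅,x₆}  = {x₅,x₆} ∪ {x₂}
  {x₃,x₄,x₅}  = {x₃,x₄} ∪ {x₅}
  {x₃,x₄,x₆}  = ᶜ of {x₁,x₂,x₅}
  {x₃,x₅,x₆}  = {x₅,x₆} ∪ {x₃}
  {x₄,x₅,x₆}  = {x₅,x₆} ∪ {x₄,x₆}
  {x₁,x₂,x₄,x₅}  = {x₁,x₂,x₅} ∪ {x₂,x₄}
  {x₁,x₃,x₄,x₅}  = {x₃,x₄} ∪ {x₁,x₃,x₅}
  {x₁,x₃,x₄,x₆}  = {x₃,x₄} ∪ {x₁,x₆}
  {x₁,x₄,x₅,x₆}  = {x₁,x₅,x₆} ∪ {x₄,x₆}
  {x₂,x₃,x₄,x₆}  = ᶜ of {x₁,x₅}
  {x₂,x₄,x₅,x₆}  = {x₅,x₆} ∪ {x₂,x₄}
  |family| = 56
Pass 5 (8 new):
  {x₁,x₄}  = {x₄} ∪ {x₁}
  {x₂,x₆}  = ᶜ of {x₁,x₃,x₄,x₅}
  {x₃,x₆}  = ᶜ of {x₁,x₂,x₄,x₅}
  {x₄,x₅}  = {x₄} ∪ {x₅}
  {x₁,x₄,x₅}  = {x₄} ∪ {x₁,x₅}
  {x₂,x₃,x₆}  = {x₂,x₃} ∪ {x₆}
  {x₁,x₂,x₃,x₆}  = {x₁,x₃,x₆} ∪ {x₂}
  {x₂,x₃,x₅,x₆}  = {x₂} ∪ {x₃,x₅,x₆}
  |family| = 64
Pass 6 adds nothing — fixpoint reached.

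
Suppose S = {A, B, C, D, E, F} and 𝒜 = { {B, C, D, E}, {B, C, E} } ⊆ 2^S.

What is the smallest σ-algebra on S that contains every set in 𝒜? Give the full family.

Take S₀ = 𝒜 ∪ {∅, S} = { ∅, {B, C, E}, {B, C, D, E}, S }.
Step 1: 2 new —
  {A, F}  = {B, C, D, E}ᶜ
  {A, D, F}  = {B, C, E}ᶜ
  — 6 sets.
Step 2 adds 1:
  {A, B, C, E, F}  = {B, C, E} ∪ {A, F}
  — 7 sets.
Step 3: 1 new —
  {D}  = {A, B, C, E, F}ᶜ
  — 8 sets.
Step 4 adds nothing — fixpoint reached.

σ(𝒜) = { ∅, {D}, {A, F}, {A, D, F}, {B, C, E}, {B, C, D, E}, {A, B, C, E, F}, S }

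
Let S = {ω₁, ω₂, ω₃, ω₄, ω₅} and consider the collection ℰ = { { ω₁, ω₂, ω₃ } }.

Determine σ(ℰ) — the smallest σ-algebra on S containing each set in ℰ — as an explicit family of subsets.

σ(ℰ) (4 sets): { {}, { ω₄, ω₅ }, { ω₁, ω₂, ω₃ }, S }

Derivation:
Begin from { {}, { ω₁, ω₂, ω₃ }, S } (that is, ℰ plus ∅ and S).
Iteration 1. New:
  { ω₄, ω₅ }  = S∖{ ω₁, ω₂, ω₃ }
Iteration 2: no new sets; the family is a σ-algebra.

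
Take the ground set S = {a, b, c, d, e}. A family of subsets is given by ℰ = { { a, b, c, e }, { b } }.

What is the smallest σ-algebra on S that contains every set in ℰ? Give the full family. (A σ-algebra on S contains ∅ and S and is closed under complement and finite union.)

Take S₀ = ℰ ∪ {∅, S} = { ∅, { b }, { a, b, c, e }, S }.
Pass 1. New:
  { d }  = { a, b, c, e }ᶜ
  { a, c, d, e }  = { b }ᶜ
  [6 total]
Pass 2: 1 new —
  { b, d }  = { d } ∪ { b }
  [7 total]
Pass 3: +1 →
  { a, c, e }  = { b, d }ᶜ
  [8 total]
Pass 4: stable.

Therefore σ(ℰ) = { ∅, { b }, { d }, { b, d }, { a, c, e }, { a, b, c, e }, { a, c, d, e }, S } (|σ(ℰ)| = 8).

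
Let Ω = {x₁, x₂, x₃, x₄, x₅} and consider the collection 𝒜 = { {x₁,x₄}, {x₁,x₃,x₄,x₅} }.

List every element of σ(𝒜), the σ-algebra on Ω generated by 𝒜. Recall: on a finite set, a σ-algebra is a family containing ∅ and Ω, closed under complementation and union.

|σ(𝒜)| = 8.  σ(𝒜) = { {}, {x₂}, {x₁,x₄}, {x₃,x₅}, {x₁,x₂,x₄}, {x₂,x₃,x₅}, {x₁,x₃,x₄,x₅}, Ω }

Working:
Start: 𝒜 ∪ {∅, Ω} = { {}, {x₁,x₄}, {x₁,x₃,x₄,x₅}, Ω }.
Iteration 1 (2 new):
  {x₂}  = {x₁,x₃,x₄,x₅}ᶜ
  {x₂,x₃,x₅}  = {x₁,x₄}ᶜ
  [6 total]
Iteration 2: 1 new —
  {x₁,x₂,x₄}  = {x₁,x₄} ∪ {x₂}
  [7 total]
Iteration 3. New:
  {x₃,x₅}  = {x₁,x₂,x₄}ᶜ
  [8 total]
Iteration 4: no new sets; the family is a σ-algebra.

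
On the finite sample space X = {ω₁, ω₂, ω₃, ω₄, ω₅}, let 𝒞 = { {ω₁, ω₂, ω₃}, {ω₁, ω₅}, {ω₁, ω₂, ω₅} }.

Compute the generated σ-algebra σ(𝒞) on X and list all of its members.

Take S₀ = 𝒞 ∪ {∅, X} = { {}, {ω₁, ω₅}, {ω₁, ω₂, ω₃}, {ω₁, ω₂, ω₅}, X }.
Iteration 1 adds 4:
  {ω₃, ω₄}  = ᶜ of {ω₁, ω₂, ω₅}
  {ω₄, ω₅}  = ᶜ of {ω₁, ω₂, ω₃}
  {ω₂, ω₃, ω₄}  = ᶜ of {ω₁, ω₅}
  {ω₁, ω₂, ω₃, ω₅}  = {ω₁, ω₂, ω₅} ∪ {ω₁, ω₂, ω₃}
  (now 9)
Iteration 2 adds 7:
  {ω₄}  = ᶜ of {ω₁, ω₂, ω₃, ω₅}
  {ω₁, ω₄, ω₅}  = {ω₄, ω₅} ∪ {ω₁, ω₅}
  {ω₃, ω₄, ω₅}  = {ω₃, ω₄} ∪ {ω₄, ω₅}
  {ω₁, ω₂, ω₃, ω₄}  = {ω₃, ω₄} ∪ {ω₁, ω₂, ω₃}
  {ω₁, ω₂, ω₄, ω₅}  = {ω₄, ω₅} ∪ {ω₁, ω₂, ω₅}
  {ω₁, ω₃, ω₄, ω₅}  = {ω₃, ω₄} ∪ {ω₁, ω₅}
  {ω₂, ω₃, ω₄, ω₅}  = {ω₂, ω₃, ω₄} ∪ {ω₄, ω₅}
  (now 16)
Iteration 3: +6 →
  {ω₁}  = ᶜ of {ω₂, ω₃, ω₄, ω₅}
  {ω₂}  = ᶜ of {ω₁, ω₃, ω₄, ω₅}
  {ω₃}  = ᶜ of {ω₁, ω₂, ω₄, ω₅}
  {ω₅}  = ᶜ of {ω₁, ω₂, ω₃, ω₄}
  {ω₁, ω₂}  = ᶜ of {ω₃, ω₄, ω₅}
  {ω₂, ω₃}  = ᶜ of {ω₁, ω₄, ω₅}
  (now 22)
Iteration 4: 10 new —
  {ω₁, ω₃}  = {ω₃} ∪ {ω₁}
  {ω₁, ω₄}  = {ω₄} ∪ {ω₁}
  {ω₂, ω₄}  = {ω₂} ∪ {ω₄}
  {ω₂, ω₅}  = {ω₂} ∪ {ω₅}
  {ω₃, ω₅}  = {ω₅} ∪ {ω₃}
  {ω₁, ω₂, ω₄}  = {ω₁, ω₂} ∪ {ω₄}
  {ω₁, ω₃, ω₄}  = {ω₃, ω₄} ∪ {ω₁}
  {ω₁, ω₃, ω₅}  = {ω₃} ∪ {ω₁, ω₅}
  {ω₂, ω₃, ω₅}  = {ω₅} ∪ {ω₂, ω₃}
  {ω₂, ω₄, ω₅}  = {ω₂} ∪ {ω₄, ω₅}
  (now 32)
Iteration 5: closed — nothing new.

Hence σ(𝒞) has 32 members: { {}, {ω₁}, {ω₂}, {ω₃}, {ω₄}, {ω₅}, {ω₁, ω₂}, {ω₁, ω₃}, {ω₁, ω₄}, {ω₁, ω₅}, {ω₂, ω₃}, {ω₂, ω₄}, {ω₂, ω₅}, {ω₃, ω₄}, {ω₃, ω₅}, {ω₄, ω₅}, {ω₁, ω₂, ω₃}, {ω₁, ω₂, ω₄}, {ω₁, ω₂, ω₅}, {ω₁, ω₃, ω₄}, {ω₁, ω₃, ω₅}, {ω₁, ω₄, ω₅}, {ω₂, ω₃, ω₄}, {ω₂, ω₃, ω₅}, {ω₂, ω₄, ω₅}, {ω₃, ω₄, ω₅}, {ω₁, ω₂, ω₃, ω₄}, {ω₁, ω₂, ω₃, ω₅}, {ω₁, ω₂, ω₄, ω₅}, {ω₁, ω₃, ω₄, ω₅}, {ω₂, ω₃, ω₄, ω₅}, X }.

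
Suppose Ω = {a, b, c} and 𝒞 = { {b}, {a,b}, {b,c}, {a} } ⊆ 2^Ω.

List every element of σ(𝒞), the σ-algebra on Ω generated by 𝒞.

Initial family (6 sets): { {}, {a}, {b}, {a,b}, {b,c}, Ω }.
Iteration 1 adds 2:
  {c}  = complement {a,b}
  {a,c}  = complement {b}
  |family| = 8
After Iteration 2 the family is unchanged; done.

Therefore σ(𝒞) = { {}, {a}, {b}, {c}, {a,b}, {a,c}, {b,c}, Ω } (|σ(𝒞)| = 8).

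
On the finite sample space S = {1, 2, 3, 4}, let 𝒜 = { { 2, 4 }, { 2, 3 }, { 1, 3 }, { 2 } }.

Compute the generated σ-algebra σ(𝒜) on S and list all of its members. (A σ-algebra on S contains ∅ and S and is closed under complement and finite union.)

|σ(𝒜)| = 16.  σ(𝒜) = { {}, { 1 }, { 2 }, { 3 }, { 4 }, { 1, 2 }, { 1, 3 }, { 1, 4 }, { 2, 3 }, { 2, 4 }, { 3, 4 }, { 1, 2, 3 }, { 1, 2, 4 }, { 1, 3, 4 }, { 2, 3, 4 }, S }

Check:
Begin from { {}, { 2 }, { 1, 3 }, { 2, 3 }, { 2, 4 }, S } (that is, 𝒜 plus ∅ and S).
Iteration 1: +4 →
  { 1, 4 }  = ᶜ of { 2, 3 }
  { 1, 2, 3 }  = { 2, 3 } ∪ { 1, 3 }
  { 1, 3, 4 }  = ᶜ of { 2 }
  { 2, 3, 4 }  = { 2, 3 } ∪ { 2, 4 }
  [10 total]
Iteration 2. New:
  { 1 }  = ᶜ of { 2, 3, 4 }
  { 4 }  = ᶜ of { 1, 2, 3 }
  { 1, 2, 4 }  = { 2 } ∪ { 1, 4 }
  [13 total]
Iteration 3. New:
  { 3 }  = ᶜ of { 1, 2, 4 }
  { 1, 2 }  = { 2 } ∪ { 1 }
  [15 total]
Iteration 4: +1 →
  { 3, 4 }  = ᶜ of { 1, 2 }
  [16 total]
Iteration 5: stable.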